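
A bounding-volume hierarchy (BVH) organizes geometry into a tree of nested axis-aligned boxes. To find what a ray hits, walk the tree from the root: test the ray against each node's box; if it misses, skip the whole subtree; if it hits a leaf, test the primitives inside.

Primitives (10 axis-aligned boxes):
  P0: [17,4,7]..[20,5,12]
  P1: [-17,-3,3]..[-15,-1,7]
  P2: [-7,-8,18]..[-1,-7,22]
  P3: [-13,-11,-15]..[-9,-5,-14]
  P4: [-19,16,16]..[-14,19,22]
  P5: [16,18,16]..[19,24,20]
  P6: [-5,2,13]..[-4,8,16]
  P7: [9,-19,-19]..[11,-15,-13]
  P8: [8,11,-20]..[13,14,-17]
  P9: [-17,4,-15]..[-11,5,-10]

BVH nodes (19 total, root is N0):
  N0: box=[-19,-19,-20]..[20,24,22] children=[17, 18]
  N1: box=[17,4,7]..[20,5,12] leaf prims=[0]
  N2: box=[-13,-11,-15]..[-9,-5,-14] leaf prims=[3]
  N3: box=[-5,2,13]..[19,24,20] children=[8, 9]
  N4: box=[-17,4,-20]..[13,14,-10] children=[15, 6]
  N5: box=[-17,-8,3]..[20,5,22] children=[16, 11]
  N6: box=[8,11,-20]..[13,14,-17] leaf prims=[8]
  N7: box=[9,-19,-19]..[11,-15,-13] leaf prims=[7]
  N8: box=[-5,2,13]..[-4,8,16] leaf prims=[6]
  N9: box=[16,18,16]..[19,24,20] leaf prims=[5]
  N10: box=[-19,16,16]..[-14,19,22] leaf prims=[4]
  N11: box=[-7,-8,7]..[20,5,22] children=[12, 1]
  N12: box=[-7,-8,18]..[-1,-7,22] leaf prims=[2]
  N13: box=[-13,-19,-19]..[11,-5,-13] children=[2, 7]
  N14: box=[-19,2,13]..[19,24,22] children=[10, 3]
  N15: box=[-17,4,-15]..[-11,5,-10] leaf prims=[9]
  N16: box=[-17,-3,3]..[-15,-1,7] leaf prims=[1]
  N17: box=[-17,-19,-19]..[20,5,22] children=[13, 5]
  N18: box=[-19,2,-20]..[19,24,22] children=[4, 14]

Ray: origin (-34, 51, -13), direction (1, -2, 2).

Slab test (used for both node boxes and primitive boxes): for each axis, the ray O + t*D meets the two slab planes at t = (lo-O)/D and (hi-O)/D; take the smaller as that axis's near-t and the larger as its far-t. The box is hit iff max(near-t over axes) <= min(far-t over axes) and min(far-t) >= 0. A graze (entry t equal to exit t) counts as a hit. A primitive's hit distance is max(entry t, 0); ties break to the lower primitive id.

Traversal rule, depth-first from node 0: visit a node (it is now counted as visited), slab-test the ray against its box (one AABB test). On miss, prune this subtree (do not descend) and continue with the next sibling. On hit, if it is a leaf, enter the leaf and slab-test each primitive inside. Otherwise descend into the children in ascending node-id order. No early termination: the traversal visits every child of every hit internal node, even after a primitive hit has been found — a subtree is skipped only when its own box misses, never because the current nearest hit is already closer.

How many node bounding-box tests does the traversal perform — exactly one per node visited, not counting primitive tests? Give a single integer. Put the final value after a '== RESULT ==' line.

Traverse from the root:
N0 x:[15,54] y:[27/2,35] z:[-7/2,35/2] -> hit [15,35/2], descend [17, 18]
  N17 x:[17,54] y:[23,35] z:[-3,35/2] -> miss, prune
  N18 x:[15,53] y:[27/2,49/2] z:[-7/2,35/2] -> hit [15,35/2], descend [4, 14]
    N4 x:[17,47] y:[37/2,47/2] z:[-7/2,3/2] -> miss, prune
    N14 x:[15,53] y:[27/2,49/2] z:[13,35/2] -> hit [15,35/2], descend [3, 10]
      N3 x:[29,53] y:[27/2,49/2] z:[13,33/2] -> miss, prune
      N10 x:[15,20] y:[16,35/2] z:[29/2,35/2] -> hit [16,35/2] leaf, test {P4@t=16}

order=[0, 17, 18, 4, 14, 3, 10]  |boxes|=7  |leaves|=1  hit=P4

== RESULT ==
7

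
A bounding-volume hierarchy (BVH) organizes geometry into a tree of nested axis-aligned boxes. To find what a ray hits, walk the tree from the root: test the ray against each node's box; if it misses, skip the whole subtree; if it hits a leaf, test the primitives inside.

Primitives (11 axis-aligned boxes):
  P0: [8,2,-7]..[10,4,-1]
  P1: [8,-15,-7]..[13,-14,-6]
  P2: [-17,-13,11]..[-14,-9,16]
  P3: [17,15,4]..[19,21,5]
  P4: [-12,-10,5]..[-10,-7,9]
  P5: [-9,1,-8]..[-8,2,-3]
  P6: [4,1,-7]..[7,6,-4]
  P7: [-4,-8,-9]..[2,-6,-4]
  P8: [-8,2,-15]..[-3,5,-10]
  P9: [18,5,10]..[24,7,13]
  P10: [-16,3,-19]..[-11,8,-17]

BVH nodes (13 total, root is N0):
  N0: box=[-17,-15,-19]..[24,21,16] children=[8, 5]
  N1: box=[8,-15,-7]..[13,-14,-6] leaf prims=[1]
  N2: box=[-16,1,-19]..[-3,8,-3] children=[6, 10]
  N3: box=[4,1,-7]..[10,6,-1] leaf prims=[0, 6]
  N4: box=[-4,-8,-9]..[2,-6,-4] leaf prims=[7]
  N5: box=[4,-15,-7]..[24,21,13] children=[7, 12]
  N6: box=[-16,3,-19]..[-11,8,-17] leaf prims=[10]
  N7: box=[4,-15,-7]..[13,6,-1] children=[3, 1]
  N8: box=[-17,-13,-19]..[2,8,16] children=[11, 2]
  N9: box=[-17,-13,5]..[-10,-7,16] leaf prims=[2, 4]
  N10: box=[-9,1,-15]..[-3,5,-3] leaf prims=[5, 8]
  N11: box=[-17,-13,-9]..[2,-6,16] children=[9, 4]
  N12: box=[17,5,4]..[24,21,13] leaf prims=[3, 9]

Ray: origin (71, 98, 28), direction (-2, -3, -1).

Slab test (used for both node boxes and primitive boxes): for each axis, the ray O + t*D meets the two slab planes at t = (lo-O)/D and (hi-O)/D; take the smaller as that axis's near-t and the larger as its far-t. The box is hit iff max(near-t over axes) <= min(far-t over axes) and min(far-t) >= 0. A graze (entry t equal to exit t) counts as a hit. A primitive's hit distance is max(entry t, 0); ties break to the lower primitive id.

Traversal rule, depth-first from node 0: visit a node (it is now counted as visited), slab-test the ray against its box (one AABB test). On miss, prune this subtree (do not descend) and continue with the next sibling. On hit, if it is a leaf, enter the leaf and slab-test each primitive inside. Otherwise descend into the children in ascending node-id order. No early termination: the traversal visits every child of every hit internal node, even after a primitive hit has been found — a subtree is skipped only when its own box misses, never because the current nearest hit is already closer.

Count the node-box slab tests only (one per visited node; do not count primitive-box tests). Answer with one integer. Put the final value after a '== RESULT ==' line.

Traverse from the root:
N0 x:[47/2,44] y:[77/3,113/3] z:[12,47] -> hit [77/3,113/3], descend [5, 8]
  N5 x:[47/2,67/2] y:[77/3,113/3] z:[15,35] -> hit [77/3,67/2], descend [7, 12]
    N7 x:[29,67/2] y:[92/3,113/3] z:[29,35] -> hit [92/3,67/2], descend [1, 3]
      N1 x:[29,63/2] y:[112/3,113/3] z:[34,35] -> miss, prune
      N3 x:[61/2,67/2] y:[92/3,97/3] z:[29,35] -> hit [92/3,97/3] leaf, test {P0@t=94/3, P6@t=32}
    N12 x:[47/2,27] y:[77/3,31] z:[15,24] -> miss, prune
  N8 x:[69/2,44] y:[30,37] z:[12,47] -> hit [69/2,37], descend [2, 11]
    N2 x:[37,87/2] y:[30,97/3] z:[31,47] -> miss, prune
    N11 x:[69/2,44] y:[104/3,37] z:[12,37] -> hit [104/3,37], descend [4, 9]
      N4 x:[69/2,75/2] y:[104/3,106/3] z:[32,37] -> hit [104/3,106/3] leaf, test {P7@t=104/3}
      N9 x:[81/2,44] y:[35,37] z:[12,23] -> miss, prune

Visited [0, 5, 7, 1, 3, 12, 8, 2, 11, 4, 9]. Tests: 11 box, 2 leaf. Nearest: P0.

== RESULT ==
11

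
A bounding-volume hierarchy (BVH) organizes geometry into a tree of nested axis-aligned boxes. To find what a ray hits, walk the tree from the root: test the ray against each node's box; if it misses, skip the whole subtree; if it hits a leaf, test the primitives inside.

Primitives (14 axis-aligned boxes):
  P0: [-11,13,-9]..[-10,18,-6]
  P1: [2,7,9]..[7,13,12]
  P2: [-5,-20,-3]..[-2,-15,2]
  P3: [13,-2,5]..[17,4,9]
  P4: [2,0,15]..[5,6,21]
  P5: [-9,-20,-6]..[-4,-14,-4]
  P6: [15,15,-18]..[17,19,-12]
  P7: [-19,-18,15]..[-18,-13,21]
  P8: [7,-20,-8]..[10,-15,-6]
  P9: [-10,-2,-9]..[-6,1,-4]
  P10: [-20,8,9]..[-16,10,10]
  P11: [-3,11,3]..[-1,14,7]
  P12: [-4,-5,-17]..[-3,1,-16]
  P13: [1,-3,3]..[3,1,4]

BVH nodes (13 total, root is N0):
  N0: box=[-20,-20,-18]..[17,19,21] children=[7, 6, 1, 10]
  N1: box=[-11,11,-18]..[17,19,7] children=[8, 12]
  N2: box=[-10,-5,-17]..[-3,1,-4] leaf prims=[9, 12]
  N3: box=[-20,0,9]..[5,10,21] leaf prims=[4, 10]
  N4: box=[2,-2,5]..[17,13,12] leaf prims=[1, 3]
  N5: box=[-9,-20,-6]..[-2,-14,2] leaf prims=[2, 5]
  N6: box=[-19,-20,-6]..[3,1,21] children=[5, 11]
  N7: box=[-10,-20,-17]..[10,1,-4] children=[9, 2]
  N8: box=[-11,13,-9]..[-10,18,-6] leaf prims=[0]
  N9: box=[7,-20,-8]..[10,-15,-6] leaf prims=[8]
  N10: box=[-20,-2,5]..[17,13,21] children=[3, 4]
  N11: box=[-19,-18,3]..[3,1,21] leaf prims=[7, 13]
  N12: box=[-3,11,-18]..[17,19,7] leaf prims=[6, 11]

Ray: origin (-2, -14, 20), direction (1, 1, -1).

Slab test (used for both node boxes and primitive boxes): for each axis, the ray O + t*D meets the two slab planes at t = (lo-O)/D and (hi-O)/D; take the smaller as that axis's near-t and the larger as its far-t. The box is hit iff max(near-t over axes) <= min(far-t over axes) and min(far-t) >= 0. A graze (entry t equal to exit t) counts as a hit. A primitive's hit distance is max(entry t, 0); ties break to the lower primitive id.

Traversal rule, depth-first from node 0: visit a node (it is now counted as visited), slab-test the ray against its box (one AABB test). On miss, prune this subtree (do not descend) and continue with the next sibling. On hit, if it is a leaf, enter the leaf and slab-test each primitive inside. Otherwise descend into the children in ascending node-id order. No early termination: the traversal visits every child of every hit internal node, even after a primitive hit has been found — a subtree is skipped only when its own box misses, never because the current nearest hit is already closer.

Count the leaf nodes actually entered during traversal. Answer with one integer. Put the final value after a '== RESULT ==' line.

Traverse from the root:
N0 x:[-18,19] y:[-6,33] z:[-1,38] -> hit [-1,19], descend [1, 6, 7, 10]
  N1 x:[-9,19] y:[25,33] z:[13,38] -> miss, prune
  N6 x:[-17,5] y:[-6,15] z:[-1,26] -> hit [-1,5], descend [5, 11]
    N5 x:[-7,0] y:[-6,0] z:[18,26] -> miss, prune
    N11 x:[-17,5] y:[-4,15] z:[-1,17] -> hit [-1,5] leaf, test {P7(miss), P13(miss)}
  N7 x:[-8,12] y:[-6,15] z:[24,37] -> miss, prune
  N10 x:[-18,19] y:[12,27] z:[-1,15] -> hit [12,15], descend [3, 4]
    N3 x:[-18,7] y:[14,24] z:[-1,11] -> miss, prune
    N4 x:[4,19] y:[12,27] z:[8,15] -> hit [12,15] leaf, test {P1(miss), P3@t=15}

Visited [0, 1, 6, 5, 11, 7, 10, 3, 4]. Tests: 9 box, 2 leaf. Nearest: P3.

== RESULT ==
2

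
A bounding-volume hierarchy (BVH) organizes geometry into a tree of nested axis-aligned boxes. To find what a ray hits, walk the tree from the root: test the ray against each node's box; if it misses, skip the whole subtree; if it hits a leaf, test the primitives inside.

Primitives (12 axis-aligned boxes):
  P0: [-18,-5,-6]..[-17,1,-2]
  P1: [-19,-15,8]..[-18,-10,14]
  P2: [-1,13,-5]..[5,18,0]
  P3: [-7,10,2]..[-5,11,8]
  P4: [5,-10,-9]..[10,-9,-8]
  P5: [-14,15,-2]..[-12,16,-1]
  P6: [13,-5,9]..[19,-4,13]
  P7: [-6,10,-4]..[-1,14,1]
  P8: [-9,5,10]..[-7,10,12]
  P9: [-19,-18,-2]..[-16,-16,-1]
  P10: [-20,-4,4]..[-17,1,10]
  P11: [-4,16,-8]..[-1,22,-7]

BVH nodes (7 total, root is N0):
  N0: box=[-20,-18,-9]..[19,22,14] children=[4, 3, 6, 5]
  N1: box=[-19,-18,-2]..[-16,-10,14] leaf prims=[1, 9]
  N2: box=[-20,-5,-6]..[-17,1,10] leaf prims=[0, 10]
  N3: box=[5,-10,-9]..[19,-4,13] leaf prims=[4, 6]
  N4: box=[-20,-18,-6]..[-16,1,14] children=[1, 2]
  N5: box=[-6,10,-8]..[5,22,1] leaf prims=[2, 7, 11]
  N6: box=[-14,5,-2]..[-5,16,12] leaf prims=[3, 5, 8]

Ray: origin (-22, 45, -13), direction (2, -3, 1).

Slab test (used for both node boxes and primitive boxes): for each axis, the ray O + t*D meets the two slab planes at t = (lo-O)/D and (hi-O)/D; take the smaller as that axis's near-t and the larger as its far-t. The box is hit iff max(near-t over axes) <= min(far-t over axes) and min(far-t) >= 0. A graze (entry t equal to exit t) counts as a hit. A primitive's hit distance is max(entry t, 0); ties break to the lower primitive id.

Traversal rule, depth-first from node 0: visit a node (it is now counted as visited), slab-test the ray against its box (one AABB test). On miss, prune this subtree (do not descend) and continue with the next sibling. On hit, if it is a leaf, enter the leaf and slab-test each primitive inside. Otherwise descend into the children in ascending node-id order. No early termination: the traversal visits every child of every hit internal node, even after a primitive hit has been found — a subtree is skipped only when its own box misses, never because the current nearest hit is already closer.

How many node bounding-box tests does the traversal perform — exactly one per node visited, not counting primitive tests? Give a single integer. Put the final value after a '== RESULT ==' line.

Traverse from the root:
N0 x:[1,41/2] y:[23/3,21] z:[4,27] -> hit [23/3,41/2], descend [3, 4, 5, 6]
  N3 x:[27/2,41/2] y:[49/3,55/3] z:[4,26] -> hit [49/3,55/3] leaf, test {P4(miss), P6(miss)}
  N4 x:[1,3] y:[44/3,21] z:[7,27] -> miss, prune
  N5 x:[8,27/2] y:[23/3,35/3] z:[5,14] -> hit [8,35/3] leaf, test {P2@t=21/2, P7@t=31/3, P11(miss)}
  N6 x:[4,17/2] y:[29/3,40/3] z:[11,25] -> miss, prune

Summary -> nodes [0, 3, 4, 5, 6]; box-tests=5; leaf-entries=2; first=P7

== RESULT ==
5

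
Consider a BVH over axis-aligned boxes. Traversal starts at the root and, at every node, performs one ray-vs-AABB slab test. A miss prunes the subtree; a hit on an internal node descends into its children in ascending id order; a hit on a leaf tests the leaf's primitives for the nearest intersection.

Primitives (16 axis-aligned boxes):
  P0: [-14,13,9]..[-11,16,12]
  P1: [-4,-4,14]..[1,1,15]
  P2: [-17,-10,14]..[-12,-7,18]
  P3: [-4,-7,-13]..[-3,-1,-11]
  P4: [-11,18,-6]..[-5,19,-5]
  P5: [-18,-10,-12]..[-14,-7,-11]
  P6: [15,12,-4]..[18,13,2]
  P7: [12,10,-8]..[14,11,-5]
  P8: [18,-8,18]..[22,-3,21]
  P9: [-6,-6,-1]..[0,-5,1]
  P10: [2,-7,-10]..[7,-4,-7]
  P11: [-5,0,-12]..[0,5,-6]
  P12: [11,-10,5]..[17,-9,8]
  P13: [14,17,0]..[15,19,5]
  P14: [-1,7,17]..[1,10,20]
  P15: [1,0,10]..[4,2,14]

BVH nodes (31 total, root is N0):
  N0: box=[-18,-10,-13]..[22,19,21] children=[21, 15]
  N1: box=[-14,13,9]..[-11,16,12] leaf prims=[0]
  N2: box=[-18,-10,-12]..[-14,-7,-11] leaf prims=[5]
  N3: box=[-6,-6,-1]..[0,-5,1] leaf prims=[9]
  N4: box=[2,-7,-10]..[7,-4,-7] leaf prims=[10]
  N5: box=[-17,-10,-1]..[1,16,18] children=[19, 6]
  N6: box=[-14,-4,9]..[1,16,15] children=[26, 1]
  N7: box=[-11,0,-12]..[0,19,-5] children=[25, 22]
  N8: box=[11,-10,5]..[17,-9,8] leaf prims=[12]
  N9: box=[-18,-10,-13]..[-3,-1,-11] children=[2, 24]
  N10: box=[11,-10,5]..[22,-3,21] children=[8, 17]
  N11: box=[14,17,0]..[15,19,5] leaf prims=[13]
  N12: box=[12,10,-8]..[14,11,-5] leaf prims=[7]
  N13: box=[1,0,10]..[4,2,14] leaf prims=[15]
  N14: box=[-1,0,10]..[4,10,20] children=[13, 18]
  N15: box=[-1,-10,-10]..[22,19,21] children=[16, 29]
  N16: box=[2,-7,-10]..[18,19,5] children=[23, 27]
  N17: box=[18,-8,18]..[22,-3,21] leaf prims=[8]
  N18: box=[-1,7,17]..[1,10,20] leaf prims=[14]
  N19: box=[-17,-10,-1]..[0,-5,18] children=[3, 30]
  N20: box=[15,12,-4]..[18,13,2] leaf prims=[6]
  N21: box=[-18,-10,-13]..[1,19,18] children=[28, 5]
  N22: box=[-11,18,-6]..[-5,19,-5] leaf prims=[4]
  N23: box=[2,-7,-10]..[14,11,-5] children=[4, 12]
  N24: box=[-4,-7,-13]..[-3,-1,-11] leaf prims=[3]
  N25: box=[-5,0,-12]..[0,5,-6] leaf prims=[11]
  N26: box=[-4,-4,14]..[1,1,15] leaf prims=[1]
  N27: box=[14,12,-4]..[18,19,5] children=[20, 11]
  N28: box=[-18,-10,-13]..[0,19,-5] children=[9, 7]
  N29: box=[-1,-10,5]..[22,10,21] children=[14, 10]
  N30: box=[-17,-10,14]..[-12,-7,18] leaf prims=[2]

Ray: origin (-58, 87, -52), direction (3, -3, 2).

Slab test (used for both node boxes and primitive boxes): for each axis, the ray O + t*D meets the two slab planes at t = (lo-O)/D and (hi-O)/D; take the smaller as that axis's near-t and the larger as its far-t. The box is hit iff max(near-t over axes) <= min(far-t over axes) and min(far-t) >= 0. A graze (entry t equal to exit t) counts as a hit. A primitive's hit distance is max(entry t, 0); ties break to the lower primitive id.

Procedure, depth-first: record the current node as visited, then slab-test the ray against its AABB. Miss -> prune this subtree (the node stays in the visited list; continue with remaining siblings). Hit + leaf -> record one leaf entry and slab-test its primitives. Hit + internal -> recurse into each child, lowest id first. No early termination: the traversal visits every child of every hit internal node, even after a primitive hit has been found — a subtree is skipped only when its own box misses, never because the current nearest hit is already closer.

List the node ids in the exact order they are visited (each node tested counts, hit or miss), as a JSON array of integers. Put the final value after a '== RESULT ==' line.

Traverse from the root:
N0 x:[40/3,80/3] y:[68/3,97/3] z:[39/2,73/2] -> hit [68/3,80/3], descend [15, 21]
  N15 x:[19,80/3] y:[68/3,97/3] z:[21,73/2] -> hit [68/3,80/3], descend [16, 29]
    N16 x:[20,76/3] y:[68/3,94/3] z:[21,57/2] -> hit [68/3,76/3], descend [23, 27]
      N23 x:[20,24] y:[76/3,94/3] z:[21,47/2] -> miss, prune
      N27 x:[24,76/3] y:[68/3,25] z:[24,57/2] -> hit [24,25], descend [11, 20]
        N11 x:[24,73/3] y:[68/3,70/3] z:[26,57/2] -> miss, prune
        N20 x:[73/3,76/3] y:[74/3,25] z:[24,27] -> hit [74/3,25] leaf, test {P6@t=74/3}
    N29 x:[19,80/3] y:[77/3,97/3] z:[57/2,73/2] -> miss, prune
  N21 x:[40/3,59/3] y:[68/3,97/3] z:[39/2,35] -> miss, prune

9 AABB tests over nodes [0, 15, 16, 23, 27, 11, 20, 29, 21]; 1 leaf entered; closest P6.

== RESULT ==
[0, 15, 16, 23, 27, 11, 20, 29, 21]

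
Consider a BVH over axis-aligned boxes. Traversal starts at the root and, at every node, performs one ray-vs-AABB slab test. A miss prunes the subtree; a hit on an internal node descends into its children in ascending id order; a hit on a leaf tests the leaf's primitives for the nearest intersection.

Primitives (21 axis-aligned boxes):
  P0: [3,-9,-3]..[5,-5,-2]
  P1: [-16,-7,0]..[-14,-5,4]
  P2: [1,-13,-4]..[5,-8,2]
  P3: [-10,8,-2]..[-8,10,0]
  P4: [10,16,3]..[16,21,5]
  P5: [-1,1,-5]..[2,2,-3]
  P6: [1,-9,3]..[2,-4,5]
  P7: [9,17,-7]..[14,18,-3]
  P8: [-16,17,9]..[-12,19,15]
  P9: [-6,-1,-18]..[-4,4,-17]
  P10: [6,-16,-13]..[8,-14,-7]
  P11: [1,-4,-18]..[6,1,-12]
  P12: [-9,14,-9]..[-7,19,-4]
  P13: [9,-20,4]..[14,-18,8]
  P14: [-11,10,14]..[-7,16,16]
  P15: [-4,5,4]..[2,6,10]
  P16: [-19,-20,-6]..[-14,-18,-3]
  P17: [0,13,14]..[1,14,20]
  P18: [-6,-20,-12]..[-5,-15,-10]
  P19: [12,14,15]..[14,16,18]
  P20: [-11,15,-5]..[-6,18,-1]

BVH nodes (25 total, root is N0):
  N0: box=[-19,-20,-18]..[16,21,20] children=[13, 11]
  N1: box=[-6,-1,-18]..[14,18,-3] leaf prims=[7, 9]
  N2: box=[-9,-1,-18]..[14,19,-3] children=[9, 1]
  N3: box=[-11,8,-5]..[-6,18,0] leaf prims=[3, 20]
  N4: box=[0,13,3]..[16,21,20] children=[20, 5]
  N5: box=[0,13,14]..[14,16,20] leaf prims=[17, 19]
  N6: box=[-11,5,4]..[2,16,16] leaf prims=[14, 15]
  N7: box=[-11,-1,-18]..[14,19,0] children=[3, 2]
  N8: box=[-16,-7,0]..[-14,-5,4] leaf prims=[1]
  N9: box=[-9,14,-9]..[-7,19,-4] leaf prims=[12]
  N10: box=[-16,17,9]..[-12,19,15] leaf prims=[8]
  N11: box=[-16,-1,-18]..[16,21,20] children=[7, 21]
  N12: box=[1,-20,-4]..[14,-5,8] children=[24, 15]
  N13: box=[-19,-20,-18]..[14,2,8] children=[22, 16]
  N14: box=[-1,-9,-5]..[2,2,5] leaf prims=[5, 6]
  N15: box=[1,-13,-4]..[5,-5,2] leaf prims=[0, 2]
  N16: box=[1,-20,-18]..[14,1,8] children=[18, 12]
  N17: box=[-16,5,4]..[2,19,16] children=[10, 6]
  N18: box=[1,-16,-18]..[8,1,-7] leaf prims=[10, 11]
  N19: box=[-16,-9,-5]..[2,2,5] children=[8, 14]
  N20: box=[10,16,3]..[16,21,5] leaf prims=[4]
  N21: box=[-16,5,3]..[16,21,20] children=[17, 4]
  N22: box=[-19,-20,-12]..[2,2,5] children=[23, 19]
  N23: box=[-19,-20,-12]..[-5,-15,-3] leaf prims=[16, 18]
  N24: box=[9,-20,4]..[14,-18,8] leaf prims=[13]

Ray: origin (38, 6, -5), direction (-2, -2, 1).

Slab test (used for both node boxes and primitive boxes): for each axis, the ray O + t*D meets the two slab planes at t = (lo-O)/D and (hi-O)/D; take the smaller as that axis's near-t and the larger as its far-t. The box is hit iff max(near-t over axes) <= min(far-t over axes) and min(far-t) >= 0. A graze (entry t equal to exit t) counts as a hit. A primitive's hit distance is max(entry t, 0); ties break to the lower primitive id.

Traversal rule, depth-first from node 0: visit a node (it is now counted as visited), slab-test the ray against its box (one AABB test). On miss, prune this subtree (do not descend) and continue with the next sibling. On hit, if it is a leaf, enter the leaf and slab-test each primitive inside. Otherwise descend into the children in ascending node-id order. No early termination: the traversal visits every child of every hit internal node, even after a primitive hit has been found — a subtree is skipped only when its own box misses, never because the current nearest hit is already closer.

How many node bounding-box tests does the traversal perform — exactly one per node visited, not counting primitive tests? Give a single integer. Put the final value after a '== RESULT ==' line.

Traverse from the root:
N0 x:[11,57/2] y:[-15/2,13] z:[-13,25] -> hit [11,13], descend [11, 13]
  N11 x:[11,27] y:[-15/2,7/2] z:[-13,25] -> miss, prune
  N13 x:[12,57/2] y:[2,13] z:[-13,13] -> hit [12,13], descend [16, 22]
    N16 x:[12,37/2] y:[5/2,13] z:[-13,13] -> hit [12,13], descend [12, 18]
      N12 x:[12,37/2] y:[11/2,13] z:[1,13] -> hit [12,13], descend [15, 24]
        N15 x:[33/2,37/2] y:[11/2,19/2] z:[1,7] -> miss, prune
        N24 x:[12,29/2] y:[12,13] z:[9,13] -> hit [12,13] leaf, test {P13@t=12}
      N18 x:[15,37/2] y:[5/2,11] z:[-13,-2] -> miss, prune
    N22 x:[18,57/2] y:[2,13] z:[-7,10] -> miss, prune

Summary -> nodes [0, 11, 13, 16, 12, 15, 24, 18, 22]; box-tests=9; leaf-entries=1; first=P13

== RESULT ==
9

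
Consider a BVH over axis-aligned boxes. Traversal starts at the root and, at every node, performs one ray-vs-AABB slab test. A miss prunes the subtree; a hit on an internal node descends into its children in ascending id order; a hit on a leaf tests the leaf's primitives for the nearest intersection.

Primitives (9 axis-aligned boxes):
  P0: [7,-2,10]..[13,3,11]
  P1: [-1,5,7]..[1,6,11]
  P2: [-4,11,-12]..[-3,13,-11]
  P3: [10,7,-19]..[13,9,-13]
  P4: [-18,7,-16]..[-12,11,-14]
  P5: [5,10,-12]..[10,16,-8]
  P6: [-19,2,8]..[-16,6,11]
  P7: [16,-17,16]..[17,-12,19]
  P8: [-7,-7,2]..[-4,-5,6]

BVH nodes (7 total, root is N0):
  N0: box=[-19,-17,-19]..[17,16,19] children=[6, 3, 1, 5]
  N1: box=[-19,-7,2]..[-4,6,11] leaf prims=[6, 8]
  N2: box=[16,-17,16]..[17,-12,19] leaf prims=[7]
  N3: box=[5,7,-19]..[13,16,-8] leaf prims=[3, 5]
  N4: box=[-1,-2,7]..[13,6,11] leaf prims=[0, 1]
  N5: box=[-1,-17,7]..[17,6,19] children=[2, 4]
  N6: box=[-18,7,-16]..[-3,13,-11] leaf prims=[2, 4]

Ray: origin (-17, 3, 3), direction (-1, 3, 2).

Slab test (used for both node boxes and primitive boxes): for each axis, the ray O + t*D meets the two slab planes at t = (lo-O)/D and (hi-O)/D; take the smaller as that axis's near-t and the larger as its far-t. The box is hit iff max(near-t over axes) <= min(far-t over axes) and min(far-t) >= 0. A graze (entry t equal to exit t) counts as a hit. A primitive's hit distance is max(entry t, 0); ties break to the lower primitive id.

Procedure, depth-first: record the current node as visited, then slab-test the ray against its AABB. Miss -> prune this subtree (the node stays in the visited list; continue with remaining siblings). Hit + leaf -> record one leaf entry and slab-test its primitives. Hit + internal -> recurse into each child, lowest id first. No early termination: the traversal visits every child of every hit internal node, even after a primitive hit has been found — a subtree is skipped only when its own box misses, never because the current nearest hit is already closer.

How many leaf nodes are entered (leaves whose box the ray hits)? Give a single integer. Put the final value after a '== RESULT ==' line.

Traverse from the root:
N0 x:[-34,2] y:[-20/3,13/3] z:[-11,8] -> hit [-20/3,2], descend [1, 3, 5, 6]
  N1 x:[-13,2] y:[-10/3,1] z:[-1/2,4] -> hit [-1/2,1] leaf, test {P6(miss), P8(miss)}
  N3 x:[-30,-22] y:[4/3,13/3] z:[-11,-11/2] -> miss, prune
  N5 x:[-34,-16] y:[-20/3,1] z:[2,8] -> miss, prune
  N6 x:[-14,1] y:[4/3,10/3] z:[-19/2,-7] -> miss, prune

order=[0, 1, 3, 5, 6]  |boxes|=5  |leaves|=1  hit=miss

== RESULT ==
1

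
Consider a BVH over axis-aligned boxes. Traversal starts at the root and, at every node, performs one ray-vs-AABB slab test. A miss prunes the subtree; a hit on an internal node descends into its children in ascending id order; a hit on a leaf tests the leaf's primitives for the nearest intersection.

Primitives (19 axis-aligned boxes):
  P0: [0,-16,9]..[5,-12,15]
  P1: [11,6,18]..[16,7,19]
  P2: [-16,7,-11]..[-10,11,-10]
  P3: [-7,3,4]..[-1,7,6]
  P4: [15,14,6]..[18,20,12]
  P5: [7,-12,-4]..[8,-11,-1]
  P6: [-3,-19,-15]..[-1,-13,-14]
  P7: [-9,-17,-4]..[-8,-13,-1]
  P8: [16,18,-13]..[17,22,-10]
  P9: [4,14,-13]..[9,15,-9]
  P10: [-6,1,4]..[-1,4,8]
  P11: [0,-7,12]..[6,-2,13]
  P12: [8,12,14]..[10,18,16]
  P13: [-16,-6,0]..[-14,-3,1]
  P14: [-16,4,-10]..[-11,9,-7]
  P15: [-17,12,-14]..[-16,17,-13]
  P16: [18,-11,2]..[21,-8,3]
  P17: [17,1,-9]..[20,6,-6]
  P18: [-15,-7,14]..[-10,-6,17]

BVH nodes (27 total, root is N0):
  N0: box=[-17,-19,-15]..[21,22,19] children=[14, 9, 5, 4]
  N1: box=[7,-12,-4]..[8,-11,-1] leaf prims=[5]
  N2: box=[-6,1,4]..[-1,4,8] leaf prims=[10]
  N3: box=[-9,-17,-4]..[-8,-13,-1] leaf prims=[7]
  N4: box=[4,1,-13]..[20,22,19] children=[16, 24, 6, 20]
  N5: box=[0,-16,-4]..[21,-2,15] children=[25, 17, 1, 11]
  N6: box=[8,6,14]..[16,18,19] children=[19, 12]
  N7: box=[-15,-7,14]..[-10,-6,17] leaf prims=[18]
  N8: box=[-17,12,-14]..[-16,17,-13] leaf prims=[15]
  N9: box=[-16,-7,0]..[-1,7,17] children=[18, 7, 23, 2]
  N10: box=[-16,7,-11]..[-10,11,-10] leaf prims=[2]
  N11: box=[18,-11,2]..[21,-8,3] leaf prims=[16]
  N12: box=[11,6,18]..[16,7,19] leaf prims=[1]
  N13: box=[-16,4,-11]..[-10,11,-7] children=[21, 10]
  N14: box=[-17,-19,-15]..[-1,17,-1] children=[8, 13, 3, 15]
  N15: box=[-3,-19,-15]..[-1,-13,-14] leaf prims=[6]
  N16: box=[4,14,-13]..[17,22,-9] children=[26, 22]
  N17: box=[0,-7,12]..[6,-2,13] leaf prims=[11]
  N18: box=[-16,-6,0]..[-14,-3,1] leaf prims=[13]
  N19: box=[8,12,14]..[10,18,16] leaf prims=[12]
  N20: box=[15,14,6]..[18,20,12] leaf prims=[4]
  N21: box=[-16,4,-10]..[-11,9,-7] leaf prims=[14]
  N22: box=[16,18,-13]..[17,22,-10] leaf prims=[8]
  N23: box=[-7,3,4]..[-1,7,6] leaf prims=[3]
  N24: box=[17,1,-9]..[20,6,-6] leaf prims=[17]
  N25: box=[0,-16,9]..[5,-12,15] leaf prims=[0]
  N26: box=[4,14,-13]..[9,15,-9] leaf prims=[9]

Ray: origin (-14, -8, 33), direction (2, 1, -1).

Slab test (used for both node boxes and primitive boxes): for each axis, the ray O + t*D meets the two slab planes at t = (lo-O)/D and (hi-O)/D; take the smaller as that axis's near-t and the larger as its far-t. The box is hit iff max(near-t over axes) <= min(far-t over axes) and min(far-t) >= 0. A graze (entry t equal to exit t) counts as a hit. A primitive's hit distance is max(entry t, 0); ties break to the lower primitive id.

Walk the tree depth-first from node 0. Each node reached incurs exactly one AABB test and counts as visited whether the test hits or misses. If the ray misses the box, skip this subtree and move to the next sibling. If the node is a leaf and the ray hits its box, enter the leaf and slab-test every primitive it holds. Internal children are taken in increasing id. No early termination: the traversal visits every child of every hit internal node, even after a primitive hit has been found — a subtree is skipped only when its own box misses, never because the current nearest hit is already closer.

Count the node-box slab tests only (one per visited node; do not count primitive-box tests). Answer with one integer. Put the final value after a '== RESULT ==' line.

Walk:
N0 x:[-3/2,35/2] y:[-11,30] z:[14,48] -> hit [14,35/2], descend [4, 5, 9, 14]
  N4 x:[9,17] y:[9,30] z:[14,46] -> hit [14,17], descend [6, 16, 20, 24]
    N6 x:[11,15] y:[14,26] z:[14,19] -> hit [14,15], descend [12, 19]
      N12 x:[25/2,15] y:[14,15] z:[14,15] -> hit [14,15] leaf, test {P1@t=14}
      N19 x:[11,12] y:[20,26] z:[17,19] -> miss, prune
    N16 x:[9,31/2] y:[22,30] z:[42,46] -> miss, prune
    N20 x:[29/2,16] y:[22,28] z:[21,27] -> miss, prune
    N24 x:[31/2,17] y:[9,14] z:[39,42] -> miss, prune
  N5 x:[7,35/2] y:[-8,6] z:[18,37] -> miss, prune
  N9 x:[-1,13/2] y:[1,15] z:[16,33] -> miss, prune
  N14 x:[-3/2,13/2] y:[-11,25] z:[34,48] -> miss, prune

Summary -> nodes [0, 4, 6, 12, 19, 16, 20, 24, 5, 9, 14]; box-tests=11; leaf-entries=1; first=P1

== RESULT ==
11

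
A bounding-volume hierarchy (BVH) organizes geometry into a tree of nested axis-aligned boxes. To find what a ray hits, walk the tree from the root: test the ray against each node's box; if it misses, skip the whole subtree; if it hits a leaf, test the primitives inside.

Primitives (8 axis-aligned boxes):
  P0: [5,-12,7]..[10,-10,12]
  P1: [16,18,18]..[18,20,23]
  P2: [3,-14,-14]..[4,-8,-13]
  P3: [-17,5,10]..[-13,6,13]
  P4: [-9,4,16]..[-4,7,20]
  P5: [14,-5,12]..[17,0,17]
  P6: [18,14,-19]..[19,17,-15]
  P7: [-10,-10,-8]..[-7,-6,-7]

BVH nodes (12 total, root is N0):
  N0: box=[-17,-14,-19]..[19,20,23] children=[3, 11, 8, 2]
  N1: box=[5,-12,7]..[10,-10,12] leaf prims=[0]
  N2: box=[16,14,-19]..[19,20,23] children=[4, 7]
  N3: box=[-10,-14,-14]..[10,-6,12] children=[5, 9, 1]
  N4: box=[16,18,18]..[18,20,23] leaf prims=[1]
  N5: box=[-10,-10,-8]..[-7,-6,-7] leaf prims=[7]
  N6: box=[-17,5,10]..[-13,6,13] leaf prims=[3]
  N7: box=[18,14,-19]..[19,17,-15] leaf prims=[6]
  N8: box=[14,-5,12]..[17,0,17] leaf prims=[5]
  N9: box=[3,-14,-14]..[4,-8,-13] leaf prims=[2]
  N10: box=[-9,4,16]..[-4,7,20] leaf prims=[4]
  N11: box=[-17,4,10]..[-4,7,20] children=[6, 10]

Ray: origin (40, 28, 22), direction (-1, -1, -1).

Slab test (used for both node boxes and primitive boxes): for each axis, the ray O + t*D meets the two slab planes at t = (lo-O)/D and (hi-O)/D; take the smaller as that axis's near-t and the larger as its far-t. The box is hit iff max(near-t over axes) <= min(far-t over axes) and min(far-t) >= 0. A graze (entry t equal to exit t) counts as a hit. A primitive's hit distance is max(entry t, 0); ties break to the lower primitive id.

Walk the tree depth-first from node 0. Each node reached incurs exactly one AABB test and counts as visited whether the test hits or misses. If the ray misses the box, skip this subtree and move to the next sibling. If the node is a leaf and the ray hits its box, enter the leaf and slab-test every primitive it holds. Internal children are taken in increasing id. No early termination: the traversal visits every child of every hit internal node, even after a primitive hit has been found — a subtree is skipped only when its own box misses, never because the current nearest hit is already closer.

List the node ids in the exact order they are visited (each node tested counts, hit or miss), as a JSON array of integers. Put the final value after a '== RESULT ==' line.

Traverse from the root:
N0 x:[21,57] y:[8,42] z:[-1,41] -> hit [21,41], descend [2, 3, 8, 11]
  N2 x:[21,24] y:[8,14] z:[-1,41] -> miss, prune
  N3 x:[30,50] y:[34,42] z:[10,36] -> hit [34,36], descend [1, 5, 9]
    N1 x:[30,35] y:[38,40] z:[10,15] -> miss, prune
    N5 x:[47,50] y:[34,38] z:[29,30] -> miss, prune
    N9 x:[36,37] y:[36,42] z:[35,36] -> hit [36,36] leaf, test {P2@t=36}
  N8 x:[23,26] y:[28,33] z:[5,10] -> miss, prune
  N11 x:[44,57] y:[21,24] z:[2,12] -> miss, prune

Visited [0, 2, 3, 1, 5, 9, 8, 11]. Tests: 8 box, 1 leaf. Nearest: P2.

== RESULT ==
[0, 2, 3, 1, 5, 9, 8, 11]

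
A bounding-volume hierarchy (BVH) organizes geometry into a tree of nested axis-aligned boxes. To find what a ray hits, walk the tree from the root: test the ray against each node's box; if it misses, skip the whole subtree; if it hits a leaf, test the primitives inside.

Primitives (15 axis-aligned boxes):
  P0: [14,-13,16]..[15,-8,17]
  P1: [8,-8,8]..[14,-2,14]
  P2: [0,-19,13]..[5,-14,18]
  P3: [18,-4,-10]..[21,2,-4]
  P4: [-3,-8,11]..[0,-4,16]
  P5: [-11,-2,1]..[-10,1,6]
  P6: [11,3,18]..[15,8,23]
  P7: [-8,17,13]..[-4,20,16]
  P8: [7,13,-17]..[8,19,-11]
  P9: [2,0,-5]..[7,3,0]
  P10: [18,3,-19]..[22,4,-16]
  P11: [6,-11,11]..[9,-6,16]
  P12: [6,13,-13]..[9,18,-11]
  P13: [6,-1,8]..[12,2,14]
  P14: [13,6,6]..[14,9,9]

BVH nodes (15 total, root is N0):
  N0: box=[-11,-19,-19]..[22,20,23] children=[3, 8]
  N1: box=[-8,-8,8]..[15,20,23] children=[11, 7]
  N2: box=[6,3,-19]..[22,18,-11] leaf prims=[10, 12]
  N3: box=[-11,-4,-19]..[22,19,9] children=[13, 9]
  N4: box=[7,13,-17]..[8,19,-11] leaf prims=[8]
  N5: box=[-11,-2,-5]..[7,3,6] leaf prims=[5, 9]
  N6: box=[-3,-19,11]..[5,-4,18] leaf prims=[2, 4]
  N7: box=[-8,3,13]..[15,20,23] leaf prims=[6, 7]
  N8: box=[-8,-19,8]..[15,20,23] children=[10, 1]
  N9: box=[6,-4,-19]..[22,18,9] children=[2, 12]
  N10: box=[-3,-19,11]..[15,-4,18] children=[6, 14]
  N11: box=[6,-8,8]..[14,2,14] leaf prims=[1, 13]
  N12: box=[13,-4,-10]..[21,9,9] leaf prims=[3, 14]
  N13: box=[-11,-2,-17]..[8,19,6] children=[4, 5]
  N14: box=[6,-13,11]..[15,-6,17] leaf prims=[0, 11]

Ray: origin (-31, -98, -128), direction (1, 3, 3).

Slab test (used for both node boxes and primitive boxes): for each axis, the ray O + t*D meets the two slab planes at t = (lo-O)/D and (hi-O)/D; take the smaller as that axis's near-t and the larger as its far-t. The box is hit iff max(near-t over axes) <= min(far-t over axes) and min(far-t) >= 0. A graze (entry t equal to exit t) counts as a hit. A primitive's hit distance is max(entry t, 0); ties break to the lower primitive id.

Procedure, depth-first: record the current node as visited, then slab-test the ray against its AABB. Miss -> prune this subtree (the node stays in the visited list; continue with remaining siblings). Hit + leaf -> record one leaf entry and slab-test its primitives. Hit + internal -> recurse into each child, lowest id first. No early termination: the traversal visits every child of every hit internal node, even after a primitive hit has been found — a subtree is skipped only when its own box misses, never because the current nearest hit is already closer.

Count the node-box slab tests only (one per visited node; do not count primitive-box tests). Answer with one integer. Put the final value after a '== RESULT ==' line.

Traverse from the root:
N0 x:[20,53] y:[79/3,118/3] z:[109/3,151/3] -> hit [109/3,118/3], descend [3, 8]
  N3 x:[20,53] y:[94/3,39] z:[109/3,137/3] -> hit [109/3,39], descend [9, 13]
    N9 x:[37,53] y:[94/3,116/3] z:[109/3,137/3] -> hit [37,116/3], descend [2, 12]
      N2 x:[37,53] y:[101/3,116/3] z:[109/3,39] -> hit [37,116/3] leaf, test {P10(miss), P12@t=115/3}
      N12 x:[44,52] y:[94/3,107/3] z:[118/3,137/3] -> miss, prune
    N13 x:[20,39] y:[32,39] z:[37,134/3] -> hit [37,39], descend [4, 5]
      N4 x:[38,39] y:[37,39] z:[37,39] -> hit [38,39] leaf, test {P8@t=38}
      N5 x:[20,38] y:[32,101/3] z:[41,134/3] -> miss, prune
  N8 x:[23,46] y:[79/3,118/3] z:[136/3,151/3] -> miss, prune

Visited [0, 3, 9, 2, 12, 13, 4, 5, 8]. Tests: 9 box, 2 leaf. Nearest: P8.

== RESULT ==
9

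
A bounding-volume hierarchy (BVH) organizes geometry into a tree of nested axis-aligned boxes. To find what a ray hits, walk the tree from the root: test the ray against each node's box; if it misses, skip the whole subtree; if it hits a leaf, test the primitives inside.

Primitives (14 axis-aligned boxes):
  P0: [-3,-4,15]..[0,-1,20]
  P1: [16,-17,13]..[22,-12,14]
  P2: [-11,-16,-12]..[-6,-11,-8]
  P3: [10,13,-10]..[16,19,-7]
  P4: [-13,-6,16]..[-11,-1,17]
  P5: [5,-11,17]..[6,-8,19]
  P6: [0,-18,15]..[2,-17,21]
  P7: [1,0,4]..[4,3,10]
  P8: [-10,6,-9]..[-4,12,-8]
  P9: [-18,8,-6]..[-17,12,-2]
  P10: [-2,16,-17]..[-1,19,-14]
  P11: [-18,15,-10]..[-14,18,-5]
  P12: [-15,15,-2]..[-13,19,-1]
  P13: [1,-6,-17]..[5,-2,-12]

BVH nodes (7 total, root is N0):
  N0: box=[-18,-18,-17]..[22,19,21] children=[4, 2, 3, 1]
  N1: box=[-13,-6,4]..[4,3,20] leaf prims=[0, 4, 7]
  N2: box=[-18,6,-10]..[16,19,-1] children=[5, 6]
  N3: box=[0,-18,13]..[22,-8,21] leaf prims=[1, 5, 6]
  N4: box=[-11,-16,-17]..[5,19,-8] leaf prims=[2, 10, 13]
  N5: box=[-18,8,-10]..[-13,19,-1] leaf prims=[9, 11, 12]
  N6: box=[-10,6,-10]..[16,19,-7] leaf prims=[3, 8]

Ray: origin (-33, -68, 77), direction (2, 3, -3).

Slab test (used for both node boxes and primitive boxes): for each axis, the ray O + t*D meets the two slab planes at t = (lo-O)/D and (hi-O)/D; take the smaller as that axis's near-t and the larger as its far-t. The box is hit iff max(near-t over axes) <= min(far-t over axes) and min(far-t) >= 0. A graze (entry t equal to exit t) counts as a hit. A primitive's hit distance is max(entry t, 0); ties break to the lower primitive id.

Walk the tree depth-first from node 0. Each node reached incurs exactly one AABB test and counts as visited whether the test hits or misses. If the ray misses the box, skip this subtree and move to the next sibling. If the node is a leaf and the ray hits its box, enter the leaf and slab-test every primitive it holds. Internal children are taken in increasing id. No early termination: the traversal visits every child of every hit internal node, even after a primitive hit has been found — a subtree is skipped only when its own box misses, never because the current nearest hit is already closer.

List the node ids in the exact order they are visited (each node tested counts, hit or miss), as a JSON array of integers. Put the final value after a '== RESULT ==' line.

Trace the traversal:
N0 x:[15/2,55/2] y:[50/3,29] z:[56/3,94/3] -> hit [56/3,55/2], descend [1, 2, 3, 4]
  N1 x:[10,37/2] y:[62/3,71/3] z:[19,73/3] -> miss, prune
  N2 x:[15/2,49/2] y:[74/3,29] z:[26,29] -> miss, prune
  N3 x:[33/2,55/2] y:[50/3,20] z:[56/3,64/3] -> hit [56/3,20] leaf, test {P1(miss), P5@t=58/3, P6(miss)}
  N4 x:[11,19] y:[52/3,29] z:[85/3,94/3] -> miss, prune

Summary -> nodes [0, 1, 2, 3, 4]; box-tests=5; leaf-entries=1; first=P5

== RESULT ==
[0, 1, 2, 3, 4]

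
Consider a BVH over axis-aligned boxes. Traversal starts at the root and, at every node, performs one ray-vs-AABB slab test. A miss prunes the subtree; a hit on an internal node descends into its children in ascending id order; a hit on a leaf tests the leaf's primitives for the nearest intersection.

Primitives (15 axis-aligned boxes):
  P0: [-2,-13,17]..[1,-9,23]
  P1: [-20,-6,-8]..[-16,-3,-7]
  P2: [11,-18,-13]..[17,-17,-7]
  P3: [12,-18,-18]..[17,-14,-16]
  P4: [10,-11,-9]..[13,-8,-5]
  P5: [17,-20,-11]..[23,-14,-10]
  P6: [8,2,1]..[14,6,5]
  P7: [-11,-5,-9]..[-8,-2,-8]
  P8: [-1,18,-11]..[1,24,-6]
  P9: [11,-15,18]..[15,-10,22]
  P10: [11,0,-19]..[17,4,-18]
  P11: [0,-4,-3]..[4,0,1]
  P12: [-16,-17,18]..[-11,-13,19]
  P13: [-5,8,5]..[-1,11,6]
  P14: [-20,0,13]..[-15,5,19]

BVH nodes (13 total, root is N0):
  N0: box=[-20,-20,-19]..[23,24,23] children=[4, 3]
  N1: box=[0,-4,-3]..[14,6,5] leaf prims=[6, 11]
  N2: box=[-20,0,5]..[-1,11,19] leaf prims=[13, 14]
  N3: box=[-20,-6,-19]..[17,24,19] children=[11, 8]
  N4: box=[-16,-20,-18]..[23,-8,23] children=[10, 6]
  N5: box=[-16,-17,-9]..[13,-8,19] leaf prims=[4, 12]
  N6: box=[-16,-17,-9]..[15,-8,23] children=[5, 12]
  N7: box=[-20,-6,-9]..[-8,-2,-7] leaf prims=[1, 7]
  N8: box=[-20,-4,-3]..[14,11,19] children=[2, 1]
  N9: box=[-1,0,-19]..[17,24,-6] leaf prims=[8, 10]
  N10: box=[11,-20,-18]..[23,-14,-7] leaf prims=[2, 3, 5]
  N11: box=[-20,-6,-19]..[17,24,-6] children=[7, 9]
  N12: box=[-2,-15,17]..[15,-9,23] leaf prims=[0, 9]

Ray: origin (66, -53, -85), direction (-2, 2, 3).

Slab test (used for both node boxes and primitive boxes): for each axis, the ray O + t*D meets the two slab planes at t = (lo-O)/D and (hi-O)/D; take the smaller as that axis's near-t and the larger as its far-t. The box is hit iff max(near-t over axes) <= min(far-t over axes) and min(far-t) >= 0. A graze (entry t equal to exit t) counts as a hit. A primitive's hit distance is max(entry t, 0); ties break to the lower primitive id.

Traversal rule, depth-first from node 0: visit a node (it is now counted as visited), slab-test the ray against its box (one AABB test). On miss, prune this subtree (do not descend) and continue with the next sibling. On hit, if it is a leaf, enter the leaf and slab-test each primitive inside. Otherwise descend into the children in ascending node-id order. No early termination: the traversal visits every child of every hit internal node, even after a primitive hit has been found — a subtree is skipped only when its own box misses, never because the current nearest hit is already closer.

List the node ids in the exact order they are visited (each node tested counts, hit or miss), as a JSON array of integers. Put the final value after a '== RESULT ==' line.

Traverse from the root:
N0 x:[43/2,43] y:[33/2,77/2] z:[22,36] -> hit [22,36], descend [3, 4]
  N3 x:[49/2,43] y:[47/2,77/2] z:[22,104/3] -> hit [49/2,104/3], descend [8, 11]
    N8 x:[26,43] y:[49/2,32] z:[82/3,104/3] -> hit [82/3,32], descend [1, 2]
      N1 x:[26,33] y:[49/2,59/2] z:[82/3,30] -> hit [82/3,59/2] leaf, test {P6@t=86/3, P11(miss)}
      N2 x:[67/2,43] y:[53/2,32] z:[30,104/3] -> miss, prune
    N11 x:[49/2,43] y:[47/2,77/2] z:[22,79/3] -> hit [49/2,79/3], descend [7, 9]
      N7 x:[37,43] y:[47/2,51/2] z:[76/3,26] -> miss, prune
      N9 x:[49/2,67/2] y:[53/2,77/2] z:[22,79/3] -> miss, prune
  N4 x:[43/2,41] y:[33/2,45/2] z:[67/3,36] -> hit [67/3,45/2], descend [6, 10]
    N6 x:[51/2,41] y:[18,45/2] z:[76/3,36] -> miss, prune
    N10 x:[43/2,55/2] y:[33/2,39/2] z:[67/3,26] -> miss, prune

Visited [0, 3, 8, 1, 2, 11, 7, 9, 4, 6, 10]. Tests: 11 box, 1 leaf. Nearest: P6.

== RESULT ==
[0, 3, 8, 1, 2, 11, 7, 9, 4, 6, 10]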